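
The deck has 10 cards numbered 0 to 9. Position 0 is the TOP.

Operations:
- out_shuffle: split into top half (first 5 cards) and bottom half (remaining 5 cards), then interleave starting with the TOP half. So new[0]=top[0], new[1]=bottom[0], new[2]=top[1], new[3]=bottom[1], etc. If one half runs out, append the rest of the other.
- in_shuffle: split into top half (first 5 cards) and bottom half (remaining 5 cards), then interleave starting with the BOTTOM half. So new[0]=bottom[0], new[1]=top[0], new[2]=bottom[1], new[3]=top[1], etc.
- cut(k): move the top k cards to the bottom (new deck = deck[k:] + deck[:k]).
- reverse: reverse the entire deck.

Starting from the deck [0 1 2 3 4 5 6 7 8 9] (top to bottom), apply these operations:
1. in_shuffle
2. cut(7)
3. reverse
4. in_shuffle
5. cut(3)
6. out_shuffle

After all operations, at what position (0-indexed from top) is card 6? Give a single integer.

Answer: 3

Derivation:
After op 1 (in_shuffle): [5 0 6 1 7 2 8 3 9 4]
After op 2 (cut(7)): [3 9 4 5 0 6 1 7 2 8]
After op 3 (reverse): [8 2 7 1 6 0 5 4 9 3]
After op 4 (in_shuffle): [0 8 5 2 4 7 9 1 3 6]
After op 5 (cut(3)): [2 4 7 9 1 3 6 0 8 5]
After op 6 (out_shuffle): [2 3 4 6 7 0 9 8 1 5]
Card 6 is at position 3.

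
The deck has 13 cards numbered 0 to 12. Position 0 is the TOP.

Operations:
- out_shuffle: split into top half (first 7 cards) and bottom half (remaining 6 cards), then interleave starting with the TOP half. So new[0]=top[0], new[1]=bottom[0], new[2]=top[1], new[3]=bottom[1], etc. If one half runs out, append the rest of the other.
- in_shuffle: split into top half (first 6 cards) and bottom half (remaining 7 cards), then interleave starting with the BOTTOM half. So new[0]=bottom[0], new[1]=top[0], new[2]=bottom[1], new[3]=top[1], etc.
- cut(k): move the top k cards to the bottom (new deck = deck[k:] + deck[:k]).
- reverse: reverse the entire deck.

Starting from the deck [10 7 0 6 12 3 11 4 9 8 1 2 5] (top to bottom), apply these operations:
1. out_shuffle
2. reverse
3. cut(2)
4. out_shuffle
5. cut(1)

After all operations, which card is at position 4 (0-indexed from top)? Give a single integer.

After op 1 (out_shuffle): [10 4 7 9 0 8 6 1 12 2 3 5 11]
After op 2 (reverse): [11 5 3 2 12 1 6 8 0 9 7 4 10]
After op 3 (cut(2)): [3 2 12 1 6 8 0 9 7 4 10 11 5]
After op 4 (out_shuffle): [3 9 2 7 12 4 1 10 6 11 8 5 0]
After op 5 (cut(1)): [9 2 7 12 4 1 10 6 11 8 5 0 3]
Position 4: card 4.

Answer: 4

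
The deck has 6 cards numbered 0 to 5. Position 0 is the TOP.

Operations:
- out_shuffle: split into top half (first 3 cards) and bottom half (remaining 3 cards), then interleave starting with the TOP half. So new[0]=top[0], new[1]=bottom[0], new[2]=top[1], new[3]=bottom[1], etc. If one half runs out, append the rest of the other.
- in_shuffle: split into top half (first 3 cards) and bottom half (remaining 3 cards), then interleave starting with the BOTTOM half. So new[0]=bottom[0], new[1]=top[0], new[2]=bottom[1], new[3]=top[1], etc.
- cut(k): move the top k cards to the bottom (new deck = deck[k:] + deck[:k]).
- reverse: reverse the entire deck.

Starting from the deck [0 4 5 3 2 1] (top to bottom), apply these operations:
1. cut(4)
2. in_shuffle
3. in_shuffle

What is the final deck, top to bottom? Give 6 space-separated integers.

Answer: 1 4 3 2 0 5

Derivation:
After op 1 (cut(4)): [2 1 0 4 5 3]
After op 2 (in_shuffle): [4 2 5 1 3 0]
After op 3 (in_shuffle): [1 4 3 2 0 5]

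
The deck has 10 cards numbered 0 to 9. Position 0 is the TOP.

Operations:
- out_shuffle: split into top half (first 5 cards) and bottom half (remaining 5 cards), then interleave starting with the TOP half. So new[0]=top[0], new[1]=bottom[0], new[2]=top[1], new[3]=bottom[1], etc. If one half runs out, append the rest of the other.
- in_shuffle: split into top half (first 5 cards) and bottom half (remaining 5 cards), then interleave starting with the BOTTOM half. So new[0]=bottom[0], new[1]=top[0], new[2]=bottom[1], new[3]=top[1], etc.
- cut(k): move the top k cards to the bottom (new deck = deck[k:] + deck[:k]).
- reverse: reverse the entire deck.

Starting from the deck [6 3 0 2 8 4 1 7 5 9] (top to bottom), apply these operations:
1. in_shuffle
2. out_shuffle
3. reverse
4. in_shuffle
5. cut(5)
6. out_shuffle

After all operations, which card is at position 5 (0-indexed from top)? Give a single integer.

Answer: 5

Derivation:
After op 1 (in_shuffle): [4 6 1 3 7 0 5 2 9 8]
After op 2 (out_shuffle): [4 0 6 5 1 2 3 9 7 8]
After op 3 (reverse): [8 7 9 3 2 1 5 6 0 4]
After op 4 (in_shuffle): [1 8 5 7 6 9 0 3 4 2]
After op 5 (cut(5)): [9 0 3 4 2 1 8 5 7 6]
After op 6 (out_shuffle): [9 1 0 8 3 5 4 7 2 6]
Position 5: card 5.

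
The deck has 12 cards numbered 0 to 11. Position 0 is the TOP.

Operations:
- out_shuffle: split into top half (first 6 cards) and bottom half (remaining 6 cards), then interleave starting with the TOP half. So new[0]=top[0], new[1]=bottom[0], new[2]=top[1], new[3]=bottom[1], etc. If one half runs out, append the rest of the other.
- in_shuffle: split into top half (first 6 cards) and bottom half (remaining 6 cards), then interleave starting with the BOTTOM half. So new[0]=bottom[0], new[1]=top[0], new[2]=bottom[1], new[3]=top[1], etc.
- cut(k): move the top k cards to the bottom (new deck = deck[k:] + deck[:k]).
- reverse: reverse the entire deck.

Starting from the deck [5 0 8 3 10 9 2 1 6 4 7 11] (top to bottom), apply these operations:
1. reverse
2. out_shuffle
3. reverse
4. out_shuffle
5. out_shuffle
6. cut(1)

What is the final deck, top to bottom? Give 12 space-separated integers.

After op 1 (reverse): [11 7 4 6 1 2 9 10 3 8 0 5]
After op 2 (out_shuffle): [11 9 7 10 4 3 6 8 1 0 2 5]
After op 3 (reverse): [5 2 0 1 8 6 3 4 10 7 9 11]
After op 4 (out_shuffle): [5 3 2 4 0 10 1 7 8 9 6 11]
After op 5 (out_shuffle): [5 1 3 7 2 8 4 9 0 6 10 11]
After op 6 (cut(1)): [1 3 7 2 8 4 9 0 6 10 11 5]

Answer: 1 3 7 2 8 4 9 0 6 10 11 5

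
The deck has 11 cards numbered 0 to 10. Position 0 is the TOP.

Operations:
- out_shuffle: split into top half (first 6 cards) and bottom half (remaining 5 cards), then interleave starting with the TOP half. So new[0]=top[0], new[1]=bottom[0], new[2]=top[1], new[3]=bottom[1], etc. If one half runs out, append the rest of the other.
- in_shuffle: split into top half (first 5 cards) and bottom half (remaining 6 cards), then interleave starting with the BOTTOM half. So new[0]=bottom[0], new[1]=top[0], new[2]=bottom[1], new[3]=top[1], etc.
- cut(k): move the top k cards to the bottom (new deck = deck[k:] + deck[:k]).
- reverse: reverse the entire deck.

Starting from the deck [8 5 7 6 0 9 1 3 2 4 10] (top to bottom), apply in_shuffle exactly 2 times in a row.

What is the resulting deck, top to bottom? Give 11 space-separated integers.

After op 1 (in_shuffle): [9 8 1 5 3 7 2 6 4 0 10]
After op 2 (in_shuffle): [7 9 2 8 6 1 4 5 0 3 10]

Answer: 7 9 2 8 6 1 4 5 0 3 10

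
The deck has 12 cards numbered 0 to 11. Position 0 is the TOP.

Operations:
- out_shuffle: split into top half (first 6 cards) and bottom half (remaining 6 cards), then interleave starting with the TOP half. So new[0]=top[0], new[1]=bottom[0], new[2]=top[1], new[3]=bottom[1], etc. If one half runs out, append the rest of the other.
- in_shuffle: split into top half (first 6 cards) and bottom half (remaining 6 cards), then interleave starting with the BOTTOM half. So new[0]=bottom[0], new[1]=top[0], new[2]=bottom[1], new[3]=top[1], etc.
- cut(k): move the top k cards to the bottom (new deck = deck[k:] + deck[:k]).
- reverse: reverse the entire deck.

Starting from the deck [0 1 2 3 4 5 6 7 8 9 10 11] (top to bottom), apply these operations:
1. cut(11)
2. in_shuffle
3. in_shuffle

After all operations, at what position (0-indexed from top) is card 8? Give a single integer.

Answer: 0

Derivation:
After op 1 (cut(11)): [11 0 1 2 3 4 5 6 7 8 9 10]
After op 2 (in_shuffle): [5 11 6 0 7 1 8 2 9 3 10 4]
After op 3 (in_shuffle): [8 5 2 11 9 6 3 0 10 7 4 1]
Card 8 is at position 0.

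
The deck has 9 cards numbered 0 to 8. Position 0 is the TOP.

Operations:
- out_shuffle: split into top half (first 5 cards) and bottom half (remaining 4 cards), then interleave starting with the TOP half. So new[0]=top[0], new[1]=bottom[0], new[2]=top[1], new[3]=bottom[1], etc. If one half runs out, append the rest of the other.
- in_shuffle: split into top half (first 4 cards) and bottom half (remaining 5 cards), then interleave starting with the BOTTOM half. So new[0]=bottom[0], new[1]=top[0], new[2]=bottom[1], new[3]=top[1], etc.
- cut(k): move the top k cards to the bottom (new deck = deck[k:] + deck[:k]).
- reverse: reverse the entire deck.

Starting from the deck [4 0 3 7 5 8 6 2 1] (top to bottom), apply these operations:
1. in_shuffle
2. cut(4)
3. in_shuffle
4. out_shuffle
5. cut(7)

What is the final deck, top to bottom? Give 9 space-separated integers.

Answer: 0 4 1 2 6 8 5 7 3

Derivation:
After op 1 (in_shuffle): [5 4 8 0 6 3 2 7 1]
After op 2 (cut(4)): [6 3 2 7 1 5 4 8 0]
After op 3 (in_shuffle): [1 6 5 3 4 2 8 7 0]
After op 4 (out_shuffle): [1 2 6 8 5 7 3 0 4]
After op 5 (cut(7)): [0 4 1 2 6 8 5 7 3]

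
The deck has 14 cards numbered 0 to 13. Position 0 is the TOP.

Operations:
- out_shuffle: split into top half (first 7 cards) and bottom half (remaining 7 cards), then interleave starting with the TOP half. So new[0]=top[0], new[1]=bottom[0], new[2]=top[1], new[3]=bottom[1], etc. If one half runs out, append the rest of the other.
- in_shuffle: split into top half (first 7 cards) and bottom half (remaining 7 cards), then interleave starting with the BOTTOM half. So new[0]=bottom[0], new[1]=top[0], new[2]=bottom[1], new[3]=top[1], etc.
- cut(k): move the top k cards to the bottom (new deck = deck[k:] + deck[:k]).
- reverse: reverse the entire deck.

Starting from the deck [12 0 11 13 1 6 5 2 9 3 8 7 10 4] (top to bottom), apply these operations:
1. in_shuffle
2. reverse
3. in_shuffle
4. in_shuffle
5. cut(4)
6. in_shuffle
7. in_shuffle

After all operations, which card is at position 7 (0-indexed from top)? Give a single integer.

After op 1 (in_shuffle): [2 12 9 0 3 11 8 13 7 1 10 6 4 5]
After op 2 (reverse): [5 4 6 10 1 7 13 8 11 3 0 9 12 2]
After op 3 (in_shuffle): [8 5 11 4 3 6 0 10 9 1 12 7 2 13]
After op 4 (in_shuffle): [10 8 9 5 1 11 12 4 7 3 2 6 13 0]
After op 5 (cut(4)): [1 11 12 4 7 3 2 6 13 0 10 8 9 5]
After op 6 (in_shuffle): [6 1 13 11 0 12 10 4 8 7 9 3 5 2]
After op 7 (in_shuffle): [4 6 8 1 7 13 9 11 3 0 5 12 2 10]
Position 7: card 11.

Answer: 11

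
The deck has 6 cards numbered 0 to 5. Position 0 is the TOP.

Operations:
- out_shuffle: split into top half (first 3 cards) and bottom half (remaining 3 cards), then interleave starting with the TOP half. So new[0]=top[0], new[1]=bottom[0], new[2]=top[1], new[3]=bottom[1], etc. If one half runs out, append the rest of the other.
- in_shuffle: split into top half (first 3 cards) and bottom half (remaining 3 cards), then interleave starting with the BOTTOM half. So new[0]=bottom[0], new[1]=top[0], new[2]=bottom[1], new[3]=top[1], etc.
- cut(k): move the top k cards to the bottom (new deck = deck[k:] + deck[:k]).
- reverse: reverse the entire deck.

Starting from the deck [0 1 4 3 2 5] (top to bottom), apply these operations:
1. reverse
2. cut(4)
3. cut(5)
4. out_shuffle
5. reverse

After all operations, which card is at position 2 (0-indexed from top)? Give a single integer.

Answer: 2

Derivation:
After op 1 (reverse): [5 2 3 4 1 0]
After op 2 (cut(4)): [1 0 5 2 3 4]
After op 3 (cut(5)): [4 1 0 5 2 3]
After op 4 (out_shuffle): [4 5 1 2 0 3]
After op 5 (reverse): [3 0 2 1 5 4]
Position 2: card 2.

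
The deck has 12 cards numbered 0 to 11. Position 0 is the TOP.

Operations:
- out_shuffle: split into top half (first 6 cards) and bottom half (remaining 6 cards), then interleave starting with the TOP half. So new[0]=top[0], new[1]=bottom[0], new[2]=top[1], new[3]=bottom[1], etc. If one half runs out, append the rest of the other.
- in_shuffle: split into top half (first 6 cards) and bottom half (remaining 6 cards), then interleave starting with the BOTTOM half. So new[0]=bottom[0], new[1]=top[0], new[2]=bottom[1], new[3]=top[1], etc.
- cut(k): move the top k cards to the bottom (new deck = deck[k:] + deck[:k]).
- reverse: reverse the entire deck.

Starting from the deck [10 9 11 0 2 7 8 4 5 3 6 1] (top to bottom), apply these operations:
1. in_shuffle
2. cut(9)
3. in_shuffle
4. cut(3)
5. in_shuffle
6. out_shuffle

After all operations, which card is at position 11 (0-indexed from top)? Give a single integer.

After op 1 (in_shuffle): [8 10 4 9 5 11 3 0 6 2 1 7]
After op 2 (cut(9)): [2 1 7 8 10 4 9 5 11 3 0 6]
After op 3 (in_shuffle): [9 2 5 1 11 7 3 8 0 10 6 4]
After op 4 (cut(3)): [1 11 7 3 8 0 10 6 4 9 2 5]
After op 5 (in_shuffle): [10 1 6 11 4 7 9 3 2 8 5 0]
After op 6 (out_shuffle): [10 9 1 3 6 2 11 8 4 5 7 0]
Position 11: card 0.

Answer: 0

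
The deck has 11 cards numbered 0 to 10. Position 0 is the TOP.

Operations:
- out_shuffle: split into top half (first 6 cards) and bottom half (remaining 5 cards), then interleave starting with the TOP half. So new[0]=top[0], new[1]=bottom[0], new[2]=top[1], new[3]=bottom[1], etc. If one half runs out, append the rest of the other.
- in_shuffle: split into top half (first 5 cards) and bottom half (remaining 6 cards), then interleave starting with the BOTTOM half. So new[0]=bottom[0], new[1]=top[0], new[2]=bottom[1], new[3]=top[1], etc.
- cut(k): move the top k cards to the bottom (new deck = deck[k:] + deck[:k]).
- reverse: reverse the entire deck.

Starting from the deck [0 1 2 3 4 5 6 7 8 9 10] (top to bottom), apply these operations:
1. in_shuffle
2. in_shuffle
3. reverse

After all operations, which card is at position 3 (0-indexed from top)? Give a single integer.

After op 1 (in_shuffle): [5 0 6 1 7 2 8 3 9 4 10]
After op 2 (in_shuffle): [2 5 8 0 3 6 9 1 4 7 10]
After op 3 (reverse): [10 7 4 1 9 6 3 0 8 5 2]
Position 3: card 1.

Answer: 1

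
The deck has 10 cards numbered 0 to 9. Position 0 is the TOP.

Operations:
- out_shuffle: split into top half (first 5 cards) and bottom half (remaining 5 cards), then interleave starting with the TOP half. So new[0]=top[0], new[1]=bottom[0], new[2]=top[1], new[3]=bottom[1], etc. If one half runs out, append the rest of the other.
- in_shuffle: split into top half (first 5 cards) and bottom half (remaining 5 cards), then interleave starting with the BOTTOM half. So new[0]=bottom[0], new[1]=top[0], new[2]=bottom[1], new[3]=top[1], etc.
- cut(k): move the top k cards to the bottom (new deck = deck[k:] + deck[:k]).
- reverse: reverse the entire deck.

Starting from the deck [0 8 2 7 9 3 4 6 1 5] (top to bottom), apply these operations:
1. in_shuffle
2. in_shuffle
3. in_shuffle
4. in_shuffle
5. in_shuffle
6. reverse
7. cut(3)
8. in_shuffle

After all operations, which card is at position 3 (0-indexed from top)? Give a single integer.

After op 1 (in_shuffle): [3 0 4 8 6 2 1 7 5 9]
After op 2 (in_shuffle): [2 3 1 0 7 4 5 8 9 6]
After op 3 (in_shuffle): [4 2 5 3 8 1 9 0 6 7]
After op 4 (in_shuffle): [1 4 9 2 0 5 6 3 7 8]
After op 5 (in_shuffle): [5 1 6 4 3 9 7 2 8 0]
After op 6 (reverse): [0 8 2 7 9 3 4 6 1 5]
After op 7 (cut(3)): [7 9 3 4 6 1 5 0 8 2]
After op 8 (in_shuffle): [1 7 5 9 0 3 8 4 2 6]
Position 3: card 9.

Answer: 9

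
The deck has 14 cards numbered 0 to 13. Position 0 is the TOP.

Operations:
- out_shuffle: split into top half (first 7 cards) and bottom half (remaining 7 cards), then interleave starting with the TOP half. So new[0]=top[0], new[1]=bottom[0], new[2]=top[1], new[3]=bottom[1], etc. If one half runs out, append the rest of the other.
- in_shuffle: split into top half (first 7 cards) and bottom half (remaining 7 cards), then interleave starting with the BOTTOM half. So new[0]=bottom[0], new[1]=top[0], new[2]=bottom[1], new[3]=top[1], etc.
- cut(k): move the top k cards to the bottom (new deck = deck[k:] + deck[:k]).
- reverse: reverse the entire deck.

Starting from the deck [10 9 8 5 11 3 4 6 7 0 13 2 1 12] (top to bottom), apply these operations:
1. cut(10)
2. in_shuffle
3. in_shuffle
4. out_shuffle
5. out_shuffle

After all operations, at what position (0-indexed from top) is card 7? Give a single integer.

Answer: 11

Derivation:
After op 1 (cut(10)): [13 2 1 12 10 9 8 5 11 3 4 6 7 0]
After op 2 (in_shuffle): [5 13 11 2 3 1 4 12 6 10 7 9 0 8]
After op 3 (in_shuffle): [12 5 6 13 10 11 7 2 9 3 0 1 8 4]
After op 4 (out_shuffle): [12 2 5 9 6 3 13 0 10 1 11 8 7 4]
After op 5 (out_shuffle): [12 0 2 10 5 1 9 11 6 8 3 7 13 4]
Card 7 is at position 11.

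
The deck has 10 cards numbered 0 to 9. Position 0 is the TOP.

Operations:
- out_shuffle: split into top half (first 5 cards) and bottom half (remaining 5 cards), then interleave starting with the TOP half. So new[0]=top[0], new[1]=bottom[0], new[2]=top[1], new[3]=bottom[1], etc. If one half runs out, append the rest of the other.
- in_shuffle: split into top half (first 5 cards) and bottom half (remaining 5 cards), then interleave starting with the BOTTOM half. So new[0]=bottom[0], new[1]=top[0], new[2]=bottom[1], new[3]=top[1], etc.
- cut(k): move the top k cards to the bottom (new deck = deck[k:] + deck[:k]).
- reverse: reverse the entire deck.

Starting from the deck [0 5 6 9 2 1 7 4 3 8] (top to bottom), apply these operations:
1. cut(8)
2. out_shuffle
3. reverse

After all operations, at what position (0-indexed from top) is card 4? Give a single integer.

After op 1 (cut(8)): [3 8 0 5 6 9 2 1 7 4]
After op 2 (out_shuffle): [3 9 8 2 0 1 5 7 6 4]
After op 3 (reverse): [4 6 7 5 1 0 2 8 9 3]
Card 4 is at position 0.

Answer: 0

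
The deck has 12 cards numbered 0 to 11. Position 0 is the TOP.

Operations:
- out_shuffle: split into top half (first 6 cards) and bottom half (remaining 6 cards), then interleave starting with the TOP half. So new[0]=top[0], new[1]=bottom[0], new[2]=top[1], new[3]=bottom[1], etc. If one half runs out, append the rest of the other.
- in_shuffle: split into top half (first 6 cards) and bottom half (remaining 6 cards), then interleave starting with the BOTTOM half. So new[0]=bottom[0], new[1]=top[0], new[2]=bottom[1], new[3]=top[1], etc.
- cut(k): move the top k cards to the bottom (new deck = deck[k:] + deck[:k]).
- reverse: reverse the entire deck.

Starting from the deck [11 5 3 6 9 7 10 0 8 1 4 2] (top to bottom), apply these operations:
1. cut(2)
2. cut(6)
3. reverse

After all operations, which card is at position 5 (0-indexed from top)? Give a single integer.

After op 1 (cut(2)): [3 6 9 7 10 0 8 1 4 2 11 5]
After op 2 (cut(6)): [8 1 4 2 11 5 3 6 9 7 10 0]
After op 3 (reverse): [0 10 7 9 6 3 5 11 2 4 1 8]
Position 5: card 3.

Answer: 3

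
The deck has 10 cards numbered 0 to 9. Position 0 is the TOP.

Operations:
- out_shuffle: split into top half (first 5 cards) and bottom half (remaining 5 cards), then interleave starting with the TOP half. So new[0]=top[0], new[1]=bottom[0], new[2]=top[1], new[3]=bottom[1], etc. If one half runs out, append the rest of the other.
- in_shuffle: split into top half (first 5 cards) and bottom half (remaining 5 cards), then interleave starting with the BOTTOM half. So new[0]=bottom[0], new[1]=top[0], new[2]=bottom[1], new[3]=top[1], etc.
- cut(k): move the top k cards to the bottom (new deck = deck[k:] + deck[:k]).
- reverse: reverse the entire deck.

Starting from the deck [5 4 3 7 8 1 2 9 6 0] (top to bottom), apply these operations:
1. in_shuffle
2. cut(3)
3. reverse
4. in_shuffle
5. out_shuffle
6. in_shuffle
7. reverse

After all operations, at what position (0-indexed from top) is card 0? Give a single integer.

Answer: 1

Derivation:
After op 1 (in_shuffle): [1 5 2 4 9 3 6 7 0 8]
After op 2 (cut(3)): [4 9 3 6 7 0 8 1 5 2]
After op 3 (reverse): [2 5 1 8 0 7 6 3 9 4]
After op 4 (in_shuffle): [7 2 6 5 3 1 9 8 4 0]
After op 5 (out_shuffle): [7 1 2 9 6 8 5 4 3 0]
After op 6 (in_shuffle): [8 7 5 1 4 2 3 9 0 6]
After op 7 (reverse): [6 0 9 3 2 4 1 5 7 8]
Card 0 is at position 1.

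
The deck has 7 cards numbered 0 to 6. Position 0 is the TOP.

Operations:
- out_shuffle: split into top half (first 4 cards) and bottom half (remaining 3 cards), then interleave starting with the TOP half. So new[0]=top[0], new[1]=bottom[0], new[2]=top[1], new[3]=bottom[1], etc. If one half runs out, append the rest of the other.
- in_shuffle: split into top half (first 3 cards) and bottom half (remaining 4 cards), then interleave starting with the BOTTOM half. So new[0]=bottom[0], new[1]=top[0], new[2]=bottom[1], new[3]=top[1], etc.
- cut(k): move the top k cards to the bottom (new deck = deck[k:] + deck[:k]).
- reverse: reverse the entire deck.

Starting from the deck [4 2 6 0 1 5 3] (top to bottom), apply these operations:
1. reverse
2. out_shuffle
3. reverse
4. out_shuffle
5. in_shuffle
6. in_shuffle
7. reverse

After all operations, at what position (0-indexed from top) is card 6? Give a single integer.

After op 1 (reverse): [3 5 1 0 6 2 4]
After op 2 (out_shuffle): [3 6 5 2 1 4 0]
After op 3 (reverse): [0 4 1 2 5 6 3]
After op 4 (out_shuffle): [0 5 4 6 1 3 2]
After op 5 (in_shuffle): [6 0 1 5 3 4 2]
After op 6 (in_shuffle): [5 6 3 0 4 1 2]
After op 7 (reverse): [2 1 4 0 3 6 5]
Card 6 is at position 5.

Answer: 5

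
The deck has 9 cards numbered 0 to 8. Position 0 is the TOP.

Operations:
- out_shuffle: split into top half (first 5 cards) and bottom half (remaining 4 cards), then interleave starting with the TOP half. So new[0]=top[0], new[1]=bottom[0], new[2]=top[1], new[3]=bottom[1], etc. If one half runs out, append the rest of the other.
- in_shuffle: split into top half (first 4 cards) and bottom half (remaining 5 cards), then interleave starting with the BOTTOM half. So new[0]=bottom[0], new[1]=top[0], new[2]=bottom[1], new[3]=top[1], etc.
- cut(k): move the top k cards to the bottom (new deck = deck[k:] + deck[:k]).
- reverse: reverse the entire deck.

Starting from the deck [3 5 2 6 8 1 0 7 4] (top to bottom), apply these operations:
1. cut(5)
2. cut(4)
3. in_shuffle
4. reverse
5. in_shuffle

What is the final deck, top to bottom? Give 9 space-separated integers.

Answer: 0 4 5 6 1 7 3 2 8

Derivation:
After op 1 (cut(5)): [1 0 7 4 3 5 2 6 8]
After op 2 (cut(4)): [3 5 2 6 8 1 0 7 4]
After op 3 (in_shuffle): [8 3 1 5 0 2 7 6 4]
After op 4 (reverse): [4 6 7 2 0 5 1 3 8]
After op 5 (in_shuffle): [0 4 5 6 1 7 3 2 8]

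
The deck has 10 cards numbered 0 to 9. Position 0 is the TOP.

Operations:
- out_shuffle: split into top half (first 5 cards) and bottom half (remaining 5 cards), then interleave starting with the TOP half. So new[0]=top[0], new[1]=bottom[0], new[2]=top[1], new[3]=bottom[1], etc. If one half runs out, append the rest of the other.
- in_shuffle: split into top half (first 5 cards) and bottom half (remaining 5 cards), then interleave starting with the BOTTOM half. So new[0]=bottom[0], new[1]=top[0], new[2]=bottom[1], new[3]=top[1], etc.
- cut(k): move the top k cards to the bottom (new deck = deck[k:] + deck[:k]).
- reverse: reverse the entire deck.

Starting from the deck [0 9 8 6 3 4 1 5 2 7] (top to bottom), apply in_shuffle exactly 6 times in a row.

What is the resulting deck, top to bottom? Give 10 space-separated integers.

Answer: 3 7 6 2 8 5 9 1 0 4

Derivation:
After op 1 (in_shuffle): [4 0 1 9 5 8 2 6 7 3]
After op 2 (in_shuffle): [8 4 2 0 6 1 7 9 3 5]
After op 3 (in_shuffle): [1 8 7 4 9 2 3 0 5 6]
After op 4 (in_shuffle): [2 1 3 8 0 7 5 4 6 9]
After op 5 (in_shuffle): [7 2 5 1 4 3 6 8 9 0]
After op 6 (in_shuffle): [3 7 6 2 8 5 9 1 0 4]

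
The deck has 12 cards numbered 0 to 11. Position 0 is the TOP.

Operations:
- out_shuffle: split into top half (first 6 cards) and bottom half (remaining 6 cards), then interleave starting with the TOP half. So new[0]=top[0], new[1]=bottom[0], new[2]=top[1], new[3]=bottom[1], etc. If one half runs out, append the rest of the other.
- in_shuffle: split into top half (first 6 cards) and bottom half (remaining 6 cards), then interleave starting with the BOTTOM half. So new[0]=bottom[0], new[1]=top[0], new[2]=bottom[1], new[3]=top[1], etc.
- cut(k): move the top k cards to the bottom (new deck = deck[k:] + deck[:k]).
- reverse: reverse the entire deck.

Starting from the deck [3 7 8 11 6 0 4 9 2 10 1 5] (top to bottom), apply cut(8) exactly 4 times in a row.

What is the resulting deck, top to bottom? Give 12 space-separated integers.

Answer: 2 10 1 5 3 7 8 11 6 0 4 9

Derivation:
After op 1 (cut(8)): [2 10 1 5 3 7 8 11 6 0 4 9]
After op 2 (cut(8)): [6 0 4 9 2 10 1 5 3 7 8 11]
After op 3 (cut(8)): [3 7 8 11 6 0 4 9 2 10 1 5]
After op 4 (cut(8)): [2 10 1 5 3 7 8 11 6 0 4 9]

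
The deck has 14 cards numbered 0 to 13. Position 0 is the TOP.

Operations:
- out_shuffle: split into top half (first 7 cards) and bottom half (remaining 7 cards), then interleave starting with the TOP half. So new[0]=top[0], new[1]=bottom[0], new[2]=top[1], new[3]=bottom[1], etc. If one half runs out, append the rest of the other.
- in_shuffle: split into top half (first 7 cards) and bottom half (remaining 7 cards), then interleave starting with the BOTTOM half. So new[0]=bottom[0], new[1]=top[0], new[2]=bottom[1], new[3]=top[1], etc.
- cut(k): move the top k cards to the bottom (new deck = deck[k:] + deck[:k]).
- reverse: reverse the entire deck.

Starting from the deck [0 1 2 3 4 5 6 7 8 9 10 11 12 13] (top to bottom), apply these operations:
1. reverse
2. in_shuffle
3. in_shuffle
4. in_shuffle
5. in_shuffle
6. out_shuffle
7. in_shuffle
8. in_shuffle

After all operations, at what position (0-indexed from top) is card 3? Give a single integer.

Answer: 1

Derivation:
After op 1 (reverse): [13 12 11 10 9 8 7 6 5 4 3 2 1 0]
After op 2 (in_shuffle): [6 13 5 12 4 11 3 10 2 9 1 8 0 7]
After op 3 (in_shuffle): [10 6 2 13 9 5 1 12 8 4 0 11 7 3]
After op 4 (in_shuffle): [12 10 8 6 4 2 0 13 11 9 7 5 3 1]
After op 5 (in_shuffle): [13 12 11 10 9 8 7 6 5 4 3 2 1 0]
After op 6 (out_shuffle): [13 6 12 5 11 4 10 3 9 2 8 1 7 0]
After op 7 (in_shuffle): [3 13 9 6 2 12 8 5 1 11 7 4 0 10]
After op 8 (in_shuffle): [5 3 1 13 11 9 7 6 4 2 0 12 10 8]
Card 3 is at position 1.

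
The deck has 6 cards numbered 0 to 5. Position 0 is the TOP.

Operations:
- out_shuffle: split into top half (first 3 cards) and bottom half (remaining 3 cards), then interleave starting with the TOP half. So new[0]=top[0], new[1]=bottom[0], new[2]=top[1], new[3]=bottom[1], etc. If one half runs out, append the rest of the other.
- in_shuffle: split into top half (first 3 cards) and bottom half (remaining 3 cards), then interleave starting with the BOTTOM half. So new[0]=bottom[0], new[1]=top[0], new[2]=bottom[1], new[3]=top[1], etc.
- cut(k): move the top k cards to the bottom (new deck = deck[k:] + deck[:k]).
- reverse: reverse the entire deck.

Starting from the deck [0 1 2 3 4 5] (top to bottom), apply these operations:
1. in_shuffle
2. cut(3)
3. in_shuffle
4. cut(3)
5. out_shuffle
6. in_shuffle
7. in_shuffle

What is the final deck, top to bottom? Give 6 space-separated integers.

Answer: 3 1 0 5 4 2

Derivation:
After op 1 (in_shuffle): [3 0 4 1 5 2]
After op 2 (cut(3)): [1 5 2 3 0 4]
After op 3 (in_shuffle): [3 1 0 5 4 2]
After op 4 (cut(3)): [5 4 2 3 1 0]
After op 5 (out_shuffle): [5 3 4 1 2 0]
After op 6 (in_shuffle): [1 5 2 3 0 4]
After op 7 (in_shuffle): [3 1 0 5 4 2]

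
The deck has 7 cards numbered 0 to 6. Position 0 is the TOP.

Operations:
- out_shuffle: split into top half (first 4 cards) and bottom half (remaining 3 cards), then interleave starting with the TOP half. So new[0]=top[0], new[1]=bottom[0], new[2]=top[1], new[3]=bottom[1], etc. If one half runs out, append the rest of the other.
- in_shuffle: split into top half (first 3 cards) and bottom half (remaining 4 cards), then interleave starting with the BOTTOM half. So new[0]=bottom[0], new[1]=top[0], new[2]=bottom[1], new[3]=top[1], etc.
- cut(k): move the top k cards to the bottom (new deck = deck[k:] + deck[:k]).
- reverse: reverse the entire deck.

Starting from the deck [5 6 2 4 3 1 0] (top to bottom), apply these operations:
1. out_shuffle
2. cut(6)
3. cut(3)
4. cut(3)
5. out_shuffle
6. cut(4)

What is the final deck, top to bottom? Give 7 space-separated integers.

After op 1 (out_shuffle): [5 3 6 1 2 0 4]
After op 2 (cut(6)): [4 5 3 6 1 2 0]
After op 3 (cut(3)): [6 1 2 0 4 5 3]
After op 4 (cut(3)): [0 4 5 3 6 1 2]
After op 5 (out_shuffle): [0 6 4 1 5 2 3]
After op 6 (cut(4)): [5 2 3 0 6 4 1]

Answer: 5 2 3 0 6 4 1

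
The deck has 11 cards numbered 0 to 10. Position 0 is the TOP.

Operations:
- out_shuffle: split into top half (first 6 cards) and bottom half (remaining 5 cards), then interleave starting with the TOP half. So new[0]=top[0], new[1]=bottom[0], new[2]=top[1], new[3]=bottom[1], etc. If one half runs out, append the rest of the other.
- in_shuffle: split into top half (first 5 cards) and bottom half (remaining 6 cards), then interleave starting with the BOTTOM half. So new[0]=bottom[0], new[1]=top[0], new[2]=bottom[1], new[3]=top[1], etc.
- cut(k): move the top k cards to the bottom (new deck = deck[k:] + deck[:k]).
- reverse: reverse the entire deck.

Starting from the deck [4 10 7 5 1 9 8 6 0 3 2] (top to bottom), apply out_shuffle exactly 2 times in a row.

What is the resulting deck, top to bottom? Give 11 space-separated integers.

After op 1 (out_shuffle): [4 8 10 6 7 0 5 3 1 2 9]
After op 2 (out_shuffle): [4 5 8 3 10 1 6 2 7 9 0]

Answer: 4 5 8 3 10 1 6 2 7 9 0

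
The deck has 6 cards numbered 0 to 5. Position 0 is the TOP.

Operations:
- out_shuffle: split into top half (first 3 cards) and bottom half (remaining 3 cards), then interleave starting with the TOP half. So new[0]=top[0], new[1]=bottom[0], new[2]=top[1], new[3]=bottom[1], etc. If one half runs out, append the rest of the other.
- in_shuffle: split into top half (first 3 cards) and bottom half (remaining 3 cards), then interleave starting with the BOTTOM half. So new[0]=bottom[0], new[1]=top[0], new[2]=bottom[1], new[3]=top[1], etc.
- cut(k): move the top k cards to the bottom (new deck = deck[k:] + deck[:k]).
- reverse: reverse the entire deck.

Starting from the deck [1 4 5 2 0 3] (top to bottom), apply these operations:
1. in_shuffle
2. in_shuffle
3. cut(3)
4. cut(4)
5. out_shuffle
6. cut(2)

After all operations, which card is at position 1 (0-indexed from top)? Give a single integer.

After op 1 (in_shuffle): [2 1 0 4 3 5]
After op 2 (in_shuffle): [4 2 3 1 5 0]
After op 3 (cut(3)): [1 5 0 4 2 3]
After op 4 (cut(4)): [2 3 1 5 0 4]
After op 5 (out_shuffle): [2 5 3 0 1 4]
After op 6 (cut(2)): [3 0 1 4 2 5]
Position 1: card 0.

Answer: 0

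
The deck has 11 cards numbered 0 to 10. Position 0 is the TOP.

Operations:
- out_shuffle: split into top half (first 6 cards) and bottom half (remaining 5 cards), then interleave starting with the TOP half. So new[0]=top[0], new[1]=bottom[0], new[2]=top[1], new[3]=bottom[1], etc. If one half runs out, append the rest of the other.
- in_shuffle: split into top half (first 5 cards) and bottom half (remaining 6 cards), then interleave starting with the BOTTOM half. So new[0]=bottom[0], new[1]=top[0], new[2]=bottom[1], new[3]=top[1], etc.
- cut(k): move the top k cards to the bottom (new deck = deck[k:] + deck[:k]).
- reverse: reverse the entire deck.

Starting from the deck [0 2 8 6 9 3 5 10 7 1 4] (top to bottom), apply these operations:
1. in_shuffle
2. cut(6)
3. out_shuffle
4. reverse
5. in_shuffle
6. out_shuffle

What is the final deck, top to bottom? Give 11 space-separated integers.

After op 1 (in_shuffle): [3 0 5 2 10 8 7 6 1 9 4]
After op 2 (cut(6)): [7 6 1 9 4 3 0 5 2 10 8]
After op 3 (out_shuffle): [7 0 6 5 1 2 9 10 4 8 3]
After op 4 (reverse): [3 8 4 10 9 2 1 5 6 0 7]
After op 5 (in_shuffle): [2 3 1 8 5 4 6 10 0 9 7]
After op 6 (out_shuffle): [2 6 3 10 1 0 8 9 5 7 4]

Answer: 2 6 3 10 1 0 8 9 5 7 4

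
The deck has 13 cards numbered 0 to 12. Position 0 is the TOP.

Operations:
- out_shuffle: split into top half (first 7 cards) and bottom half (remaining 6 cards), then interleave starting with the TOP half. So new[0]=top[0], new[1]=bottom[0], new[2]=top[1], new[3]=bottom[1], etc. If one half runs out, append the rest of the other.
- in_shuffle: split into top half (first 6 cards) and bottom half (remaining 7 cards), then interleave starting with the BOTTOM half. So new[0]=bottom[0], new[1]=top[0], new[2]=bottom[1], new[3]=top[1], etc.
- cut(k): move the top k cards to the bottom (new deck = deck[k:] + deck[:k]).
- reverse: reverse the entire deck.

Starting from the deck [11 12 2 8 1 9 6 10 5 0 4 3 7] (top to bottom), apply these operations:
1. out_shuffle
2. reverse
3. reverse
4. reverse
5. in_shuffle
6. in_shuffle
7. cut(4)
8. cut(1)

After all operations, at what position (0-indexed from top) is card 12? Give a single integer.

Answer: 12

Derivation:
After op 1 (out_shuffle): [11 10 12 5 2 0 8 4 1 3 9 7 6]
After op 2 (reverse): [6 7 9 3 1 4 8 0 2 5 12 10 11]
After op 3 (reverse): [11 10 12 5 2 0 8 4 1 3 9 7 6]
After op 4 (reverse): [6 7 9 3 1 4 8 0 2 5 12 10 11]
After op 5 (in_shuffle): [8 6 0 7 2 9 5 3 12 1 10 4 11]
After op 6 (in_shuffle): [5 8 3 6 12 0 1 7 10 2 4 9 11]
After op 7 (cut(4)): [12 0 1 7 10 2 4 9 11 5 8 3 6]
After op 8 (cut(1)): [0 1 7 10 2 4 9 11 5 8 3 6 12]
Card 12 is at position 12.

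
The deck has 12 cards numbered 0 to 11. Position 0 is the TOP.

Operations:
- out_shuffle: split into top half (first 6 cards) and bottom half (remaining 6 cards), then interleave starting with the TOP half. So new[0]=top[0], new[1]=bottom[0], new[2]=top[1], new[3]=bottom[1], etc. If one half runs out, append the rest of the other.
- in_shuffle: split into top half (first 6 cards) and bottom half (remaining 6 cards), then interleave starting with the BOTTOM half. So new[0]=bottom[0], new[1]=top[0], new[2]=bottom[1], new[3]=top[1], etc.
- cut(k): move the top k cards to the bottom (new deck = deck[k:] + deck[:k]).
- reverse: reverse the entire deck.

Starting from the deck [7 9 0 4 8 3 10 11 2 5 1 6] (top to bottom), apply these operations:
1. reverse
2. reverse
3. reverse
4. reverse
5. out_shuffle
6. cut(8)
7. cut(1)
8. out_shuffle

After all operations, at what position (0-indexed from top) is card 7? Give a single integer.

After op 1 (reverse): [6 1 5 2 11 10 3 8 4 0 9 7]
After op 2 (reverse): [7 9 0 4 8 3 10 11 2 5 1 6]
After op 3 (reverse): [6 1 5 2 11 10 3 8 4 0 9 7]
After op 4 (reverse): [7 9 0 4 8 3 10 11 2 5 1 6]
After op 5 (out_shuffle): [7 10 9 11 0 2 4 5 8 1 3 6]
After op 6 (cut(8)): [8 1 3 6 7 10 9 11 0 2 4 5]
After op 7 (cut(1)): [1 3 6 7 10 9 11 0 2 4 5 8]
After op 8 (out_shuffle): [1 11 3 0 6 2 7 4 10 5 9 8]
Card 7 is at position 6.

Answer: 6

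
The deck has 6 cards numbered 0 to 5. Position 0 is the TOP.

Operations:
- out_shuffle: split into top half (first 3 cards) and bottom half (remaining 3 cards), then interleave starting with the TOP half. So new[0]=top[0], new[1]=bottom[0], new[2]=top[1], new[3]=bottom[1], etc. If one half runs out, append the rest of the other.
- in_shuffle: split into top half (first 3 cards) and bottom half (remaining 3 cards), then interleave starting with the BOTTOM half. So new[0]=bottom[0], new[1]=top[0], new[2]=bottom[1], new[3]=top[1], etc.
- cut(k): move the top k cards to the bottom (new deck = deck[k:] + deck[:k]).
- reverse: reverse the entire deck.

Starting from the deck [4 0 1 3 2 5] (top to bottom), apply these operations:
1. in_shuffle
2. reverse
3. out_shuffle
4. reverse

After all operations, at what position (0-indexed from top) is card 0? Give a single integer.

After op 1 (in_shuffle): [3 4 2 0 5 1]
After op 2 (reverse): [1 5 0 2 4 3]
After op 3 (out_shuffle): [1 2 5 4 0 3]
After op 4 (reverse): [3 0 4 5 2 1]
Card 0 is at position 1.

Answer: 1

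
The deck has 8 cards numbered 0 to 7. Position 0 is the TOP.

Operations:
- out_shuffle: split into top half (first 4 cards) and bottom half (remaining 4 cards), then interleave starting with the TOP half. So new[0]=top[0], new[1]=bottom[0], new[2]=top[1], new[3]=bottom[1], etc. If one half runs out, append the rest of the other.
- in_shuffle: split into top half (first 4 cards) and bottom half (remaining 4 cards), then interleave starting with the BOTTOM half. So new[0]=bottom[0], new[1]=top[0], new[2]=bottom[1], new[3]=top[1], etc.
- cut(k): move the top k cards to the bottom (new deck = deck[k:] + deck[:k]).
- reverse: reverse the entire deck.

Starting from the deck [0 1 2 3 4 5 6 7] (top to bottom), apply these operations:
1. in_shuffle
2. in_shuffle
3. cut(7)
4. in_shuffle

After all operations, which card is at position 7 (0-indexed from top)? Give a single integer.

Answer: 2

Derivation:
After op 1 (in_shuffle): [4 0 5 1 6 2 7 3]
After op 2 (in_shuffle): [6 4 2 0 7 5 3 1]
After op 3 (cut(7)): [1 6 4 2 0 7 5 3]
After op 4 (in_shuffle): [0 1 7 6 5 4 3 2]
Position 7: card 2.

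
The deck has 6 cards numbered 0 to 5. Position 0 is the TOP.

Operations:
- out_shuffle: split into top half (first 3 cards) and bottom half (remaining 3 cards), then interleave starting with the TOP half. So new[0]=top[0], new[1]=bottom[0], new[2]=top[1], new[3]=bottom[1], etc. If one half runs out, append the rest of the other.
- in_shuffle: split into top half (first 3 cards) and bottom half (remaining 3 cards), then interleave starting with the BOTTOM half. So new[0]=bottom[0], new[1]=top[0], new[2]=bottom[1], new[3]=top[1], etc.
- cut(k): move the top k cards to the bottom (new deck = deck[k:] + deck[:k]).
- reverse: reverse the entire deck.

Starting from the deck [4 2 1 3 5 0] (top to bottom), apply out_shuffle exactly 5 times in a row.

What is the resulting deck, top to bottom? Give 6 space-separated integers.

After op 1 (out_shuffle): [4 3 2 5 1 0]
After op 2 (out_shuffle): [4 5 3 1 2 0]
After op 3 (out_shuffle): [4 1 5 2 3 0]
After op 4 (out_shuffle): [4 2 1 3 5 0]
After op 5 (out_shuffle): [4 3 2 5 1 0]

Answer: 4 3 2 5 1 0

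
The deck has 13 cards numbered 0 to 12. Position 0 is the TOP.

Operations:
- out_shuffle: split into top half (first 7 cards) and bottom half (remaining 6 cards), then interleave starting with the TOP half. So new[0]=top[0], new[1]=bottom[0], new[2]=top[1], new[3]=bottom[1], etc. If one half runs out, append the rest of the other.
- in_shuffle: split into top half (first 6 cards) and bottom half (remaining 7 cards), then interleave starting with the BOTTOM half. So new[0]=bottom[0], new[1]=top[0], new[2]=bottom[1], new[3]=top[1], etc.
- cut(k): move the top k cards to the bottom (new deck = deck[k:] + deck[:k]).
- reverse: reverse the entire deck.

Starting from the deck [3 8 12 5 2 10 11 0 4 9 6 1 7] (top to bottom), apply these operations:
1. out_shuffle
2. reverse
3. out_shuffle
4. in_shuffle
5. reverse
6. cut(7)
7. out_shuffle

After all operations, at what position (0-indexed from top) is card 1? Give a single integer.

After op 1 (out_shuffle): [3 0 8 4 12 9 5 6 2 1 10 7 11]
After op 2 (reverse): [11 7 10 1 2 6 5 9 12 4 8 0 3]
After op 3 (out_shuffle): [11 9 7 12 10 4 1 8 2 0 6 3 5]
After op 4 (in_shuffle): [1 11 8 9 2 7 0 12 6 10 3 4 5]
After op 5 (reverse): [5 4 3 10 6 12 0 7 2 9 8 11 1]
After op 6 (cut(7)): [7 2 9 8 11 1 5 4 3 10 6 12 0]
After op 7 (out_shuffle): [7 4 2 3 9 10 8 6 11 12 1 0 5]
Card 1 is at position 10.

Answer: 10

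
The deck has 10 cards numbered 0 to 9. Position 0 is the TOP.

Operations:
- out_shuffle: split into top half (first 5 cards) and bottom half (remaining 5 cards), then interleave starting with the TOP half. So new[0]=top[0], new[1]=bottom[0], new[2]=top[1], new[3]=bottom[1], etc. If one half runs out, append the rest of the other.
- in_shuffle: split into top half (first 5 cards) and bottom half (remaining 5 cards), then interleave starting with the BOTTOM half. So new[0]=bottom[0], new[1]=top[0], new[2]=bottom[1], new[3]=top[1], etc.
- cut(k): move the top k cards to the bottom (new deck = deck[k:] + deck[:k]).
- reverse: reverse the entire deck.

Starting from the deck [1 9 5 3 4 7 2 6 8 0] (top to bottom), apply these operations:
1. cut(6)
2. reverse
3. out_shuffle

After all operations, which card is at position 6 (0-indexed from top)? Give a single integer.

After op 1 (cut(6)): [2 6 8 0 1 9 5 3 4 7]
After op 2 (reverse): [7 4 3 5 9 1 0 8 6 2]
After op 3 (out_shuffle): [7 1 4 0 3 8 5 6 9 2]
Position 6: card 5.

Answer: 5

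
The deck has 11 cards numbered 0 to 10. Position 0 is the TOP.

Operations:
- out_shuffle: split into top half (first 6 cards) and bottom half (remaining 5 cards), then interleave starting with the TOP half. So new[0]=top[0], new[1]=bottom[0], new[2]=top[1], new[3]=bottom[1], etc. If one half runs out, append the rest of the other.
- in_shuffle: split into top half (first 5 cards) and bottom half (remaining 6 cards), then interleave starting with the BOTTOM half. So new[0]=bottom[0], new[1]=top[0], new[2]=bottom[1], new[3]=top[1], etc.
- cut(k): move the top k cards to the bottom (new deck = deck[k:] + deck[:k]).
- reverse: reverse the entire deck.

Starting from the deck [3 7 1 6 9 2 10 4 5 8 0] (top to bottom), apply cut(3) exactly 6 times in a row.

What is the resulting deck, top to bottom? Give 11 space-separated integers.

Answer: 4 5 8 0 3 7 1 6 9 2 10

Derivation:
After op 1 (cut(3)): [6 9 2 10 4 5 8 0 3 7 1]
After op 2 (cut(3)): [10 4 5 8 0 3 7 1 6 9 2]
After op 3 (cut(3)): [8 0 3 7 1 6 9 2 10 4 5]
After op 4 (cut(3)): [7 1 6 9 2 10 4 5 8 0 3]
After op 5 (cut(3)): [9 2 10 4 5 8 0 3 7 1 6]
After op 6 (cut(3)): [4 5 8 0 3 7 1 6 9 2 10]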